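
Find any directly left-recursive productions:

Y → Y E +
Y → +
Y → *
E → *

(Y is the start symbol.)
Yes, Y is left-recursive

Y → Y E +: LEFT RECURSIVE (starts with Y)
Y → +: starts with '+'
Y → *: starts with '*'
E → *: starts with '*'

The grammar has direct left recursion on: Y.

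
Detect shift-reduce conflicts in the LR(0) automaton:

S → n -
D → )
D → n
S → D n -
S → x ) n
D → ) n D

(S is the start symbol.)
Yes — I1: [D → ) .] vs [D → ) . n D]; I4: [D → n .] vs [S → n . -]

A shift-reduce conflict occurs when an LR(0) state has both:
  - a complete (reduce) item [A → α .] (dot at the end), and
  - a shift item [B → β . c γ] (dot before a terminal).

Augment with S' → S and build the canonical LR(0) collection (I0 = CLOSURE({[S' → . S]}), then GOTO on every symbol after a dot until no new states appear). It has 14 states:
  I0: { [D → . ) n D], [D → . )], [D → . n], [S → . D n -], [S → . n -], [S → . x ) n], [S' → . S] }  — shift
  I1: { [D → ) . n D], [D → ) .] }  — shift, reduce
  I2: { [S → D . n -] }  — shift
  I3: { [S' → S .] }  — accept
  I4: { [D → n .], [S → n . -] }  — shift, reduce
  I5: { [S → x . ) n] }  — shift
  I6: { [S → x ) . n] }  — shift
  I7: { [S → x ) n .] }  — reduce
  I8: { [S → n - .] }  — reduce
  I9: { [S → D n . -] }  — shift
  I10: { [S → D n - .] }  — reduce
  I11: { [D → ) n . D], [D → . ) n D], [D → . )], [D → . n] }  — shift
  I12: { [D → ) n D .] }  — reduce
  I13: { [D → n .] }  — reduce

I1 contains reduce item [D → ) .] and shift item [D → ) . n D] — shift-reduce conflict.
I4 contains reduce item [D → n .] and shift item [S → n . -] — shift-reduce conflict.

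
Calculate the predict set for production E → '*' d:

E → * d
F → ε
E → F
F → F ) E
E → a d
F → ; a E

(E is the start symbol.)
PREDICT(E → '*' d) = (FIRST(RHS) \ {ε}) ∪ (FOLLOW(E) if ε ∈ FIRST(RHS), i.e. RHS ⇒* ε)
FIRST('*' d) = { '*' }
ε ∉ FIRST('*' d), so FOLLOW(E) is not added.
PREDICT(E → '*' d) = { '*' }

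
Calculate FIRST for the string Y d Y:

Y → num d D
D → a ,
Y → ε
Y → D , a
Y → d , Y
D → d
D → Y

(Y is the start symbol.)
{ ',', 'a', 'd', 'num' }

FIRST sets of the non-terminals involved (from the grammar, by fixed-point iteration):
  FIRST(Y) = { ',', 'a', 'd', 'num', ε }

To compute FIRST(Y d Y), process the symbols left to right:
Symbol Y is a non-terminal. Add FIRST(Y) \ {ε} = { ',', 'a', 'd', 'num' }
Y is nullable (ε ∈ FIRST(Y)), continue to the next symbol.
Symbol d is a terminal. Add 'd' and stop.
FIRST(Y d Y) = { ',', 'a', 'd', 'num' }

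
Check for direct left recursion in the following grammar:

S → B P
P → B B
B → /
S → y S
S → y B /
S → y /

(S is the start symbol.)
No direct left recursion

Direct left recursion occurs when N → N α for some non-terminal N (the right-hand side begins with the left-hand side itself).

S → B P: starts with B
P → B B: starts with B
B → /: starts with '/'
S → y S: starts with y
S → y B /: starts with y
S → y /: starts with y

No direct left recursion found.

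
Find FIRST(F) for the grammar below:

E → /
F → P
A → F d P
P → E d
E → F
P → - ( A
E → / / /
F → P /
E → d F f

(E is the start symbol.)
{ '-', '/', 'd' }

FIRST sets of the other non-terminals involved (by the same procedure, iterated to a fixed point):
  FIRST(P) = { '-', '/', 'd' }

From F → P:
  - P is a non-terminal: add FIRST(P) \ {ε} = { '-', '/', 'd' }
    P is not nullable, so stop
From F → P /:
  - P is a non-terminal: add FIRST(P) \ {ε} = { '-', '/', 'd' }
    P is not nullable, so stop

Collecting: FIRST(F) = { '-', '/', 'd' }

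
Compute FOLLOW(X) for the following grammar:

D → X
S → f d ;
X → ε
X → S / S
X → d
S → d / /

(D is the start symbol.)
{ $ }

In D → X: X is at the end, add FOLLOW(D)

The FOLLOW sets referred to above (computed the same way, to a fixed point):
  FOLLOW(D) = { $ }

Taking the union: FOLLOW(X) = { $ }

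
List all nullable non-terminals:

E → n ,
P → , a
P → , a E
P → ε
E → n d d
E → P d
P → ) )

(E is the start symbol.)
{ 'P' }

A non-terminal is nullable if it can derive ε (the empty string): either it has an ε-production, or it has a production whose right-hand side consists entirely of nullable non-terminals.

ε-productions: P → ε
So P is immediately nullable.
No further non-terminal can be added: every production for the remaining non-terminals contains a terminal or a non-nullable non-terminal.
Nullable = { 'P' }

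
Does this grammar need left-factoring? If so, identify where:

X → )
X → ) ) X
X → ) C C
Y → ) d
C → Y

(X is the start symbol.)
Left-factoring is needed when two productions for the same non-terminal
share a common prefix on the right-hand side.

Productions for X:
  X → )
  X → ) ) X
  X → ) C C

Found common prefix ')' in productions for X

Answer: Yes, X has productions with common prefix ')'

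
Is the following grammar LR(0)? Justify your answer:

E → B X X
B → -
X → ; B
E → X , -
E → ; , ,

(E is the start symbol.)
Yes, the grammar is LR(0)

Augment with E' → E and build the canonical LR(0) collection (I0 = CLOSURE({[E' → . E]}), then GOTO on every symbol after a dot until no new states appear). It has 14 states:
  I0: { [B → . -], [E → . ; , ,], [E → . B X X], [E → . X , -], [E' → . E], [X → . ; B] }  — shift
  I1: { [B → - .] }  — reduce
  I2: { [B → . -], [E → ; . , ,], [X → ; . B] }  — shift
  I3: { [E → B . X X], [X → . ; B] }  — shift
  I4: { [E' → E .] }  — accept
  I5: { [E → X . , -] }  — shift
  I6: { [E → X , . -] }  — shift
  I7: { [E → X , - .] }  — reduce
  I8: { [B → . -], [X → ; . B] }  — shift
  I9: { [E → B X . X], [X → . ; B] }  — shift
  I10: { [E → B X X .] }  — reduce
  I11: { [X → ; B .] }  — reduce
  I12: { [E → ; , . ,] }  — shift
  I13: { [E → ; , , .] }  — reduce

Every state is either a pure shift/goto state or contains exactly one complete item and nothing to shift — no conflicts. The grammar is LR(0).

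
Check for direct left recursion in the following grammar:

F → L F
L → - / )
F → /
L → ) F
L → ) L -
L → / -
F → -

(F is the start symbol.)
Direct left recursion occurs when N → N α for some non-terminal N (the right-hand side begins with the left-hand side itself).

F → L F: starts with L
L → - / ): starts with '-'
F → /: starts with '/'
L → ) F: starts with ')'
L → ) L -: starts with ')'
L → / -: starts with '/'
F → -: starts with '-'

No direct left recursion found.

Answer: No direct left recursion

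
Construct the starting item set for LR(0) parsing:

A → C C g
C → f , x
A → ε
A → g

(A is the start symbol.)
{ [A → . C C g], [A → . g], [A → .], [A' → . A], [C → . f , x] }

First, augment the grammar with A' → A
I₀ = CLOSURE({ [A' → . A] }):
  [A' → . A] has the dot before A: add [A → . C C g], [A → .], [A → . g]
  [A → . C C g] has the dot before C: add [C → . f , x]
No further items can be added.

I₀ = { [A → . C C g], [A → . g], [A → .], [A' → . A], [C → . f , x] }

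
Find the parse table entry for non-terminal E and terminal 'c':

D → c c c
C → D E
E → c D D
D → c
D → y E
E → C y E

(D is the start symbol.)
To find M[E, 'c'], we find productions for E where 'c' is in the predict set (PREDICT(N → α) = (FIRST(α) \ {ε}) ∪ (FOLLOW(N) if α ⇒* ε)).

Relevant sets:
  FIRST(C) = { 'c', 'y' }

E → c D D: PREDICT = { 'c' }
  'c' is in predict set, so this production goes in M[E, 'c']
E → C y E: PREDICT = { 'c', 'y' }
  'c' is in predict set, so this production goes in M[E, 'c']

M[E, 'c'] = E → c D D, E → C y E  (a multiply-defined cell — the grammar is not LL(1))

Answer: E → c D D, E → C y E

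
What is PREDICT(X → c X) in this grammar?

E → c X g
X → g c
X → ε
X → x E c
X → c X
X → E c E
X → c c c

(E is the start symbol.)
{ 'c' }

PREDICT(X → c X) = (FIRST(RHS) \ {ε}) ∪ (FOLLOW(X) if ε ∈ FIRST(RHS), i.e. RHS ⇒* ε)
FIRST(c X) = { 'c' }
ε ∉ FIRST(c X), so FOLLOW(X) is not added.
PREDICT(X → c X) = { 'c' }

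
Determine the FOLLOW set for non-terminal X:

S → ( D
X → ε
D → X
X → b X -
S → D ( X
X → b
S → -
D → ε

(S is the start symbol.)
{ $, '(', '-' }

In D → X: X is at the end, add FOLLOW(D)
In X → b X -: X is followed by '-', add FIRST('-') \ {ε} = { '-' }
In S → D ( X: X is at the end, add FOLLOW(S)

The FOLLOW sets referred to above (computed the same way, to a fixed point):
  FOLLOW(D) = { $, '(' }
  FOLLOW(S) = { $ }

Taking the union: FOLLOW(X) = { $, '(', '-' }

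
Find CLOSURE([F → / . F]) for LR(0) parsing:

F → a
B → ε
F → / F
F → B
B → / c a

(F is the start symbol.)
To compute CLOSURE, for each item [A → α.Bβ] where B is a non-terminal, add [B → .γ] for all productions B → γ; repeat for the newly added items until nothing changes.

Start with: [F → / . F]
  [F → / . F] has the dot before F: add [F → . a], [F → . / F], [F → . B]
  [F → . B] has the dot before B: add [B → .], [B → . / c a]
No further items can be added.

CLOSURE = { [B → . / c a], [B → .], [F → . / F], [F → . B], [F → . a], [F → / . F] }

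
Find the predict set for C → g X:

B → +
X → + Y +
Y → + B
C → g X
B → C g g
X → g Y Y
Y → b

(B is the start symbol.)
{ 'g' }

PREDICT(C → g X) = (FIRST(RHS) \ {ε}) ∪ (FOLLOW(C) if ε ∈ FIRST(RHS), i.e. RHS ⇒* ε)
FIRST(g X) = { 'g' }
ε ∉ FIRST(g X), so FOLLOW(C) is not added.
PREDICT(C → g X) = { 'g' }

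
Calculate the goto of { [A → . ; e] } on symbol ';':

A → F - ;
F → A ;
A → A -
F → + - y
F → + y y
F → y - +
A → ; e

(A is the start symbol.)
{ [A → ; . e] }

GOTO(I, ';') = CLOSURE({ [A → αX.β] : [A → α.Xβ] ∈ I, X = ';' })

Items with dot before ';', with the dot advanced:
  [A → . ; e] → [A → ; . e]
Closure adds nothing (no advanced item has the dot before a non-terminal).

GOTO = { [A → ; . e] }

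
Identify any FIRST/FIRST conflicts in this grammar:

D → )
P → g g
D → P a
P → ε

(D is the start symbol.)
A FIRST/FIRST conflict occurs when two productions N → α and N → β for the same non-terminal have FIRST(α) ∩ FIRST(β) ≠ ∅ (with ε ∈ FIRST of a nullable right-hand side, so two nullable alternatives also conflict).

FIRST sets of the non-terminals at (or reachable through a nullable prefix from) the front of some alternative:
  FIRST(P) = { 'g', ε }

Productions for D:
  D → ): FIRST = { ')' }
  D → P a: FIRST = { 'a', 'g' }
Productions for P:
  P → g g: FIRST = { 'g' }
  P → ε: FIRST = { ε }

All alternatives of each non-terminal have pairwise disjoint FIRST sets.

Answer: No FIRST/FIRST conflicts.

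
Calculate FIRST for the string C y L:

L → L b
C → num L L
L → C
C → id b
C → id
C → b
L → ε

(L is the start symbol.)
FIRST sets of the non-terminals involved (from the grammar, by fixed-point iteration):
  FIRST(C) = { 'b', 'id', 'num' }

To compute FIRST(C y L), process the symbols left to right:
Symbol C is a non-terminal. Add FIRST(C) \ {ε} = { 'b', 'id', 'num' }
C is not nullable (ε ∉ FIRST(C)), so stop here.
FIRST(C y L) = { 'b', 'id', 'num' }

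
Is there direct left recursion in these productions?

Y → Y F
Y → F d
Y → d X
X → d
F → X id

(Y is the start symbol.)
Direct left recursion occurs when N → N α for some non-terminal N (the right-hand side begins with the left-hand side itself).

Y → Y F: LEFT RECURSIVE (starts with Y)
Y → F d: starts with F
Y → d X: starts with d
X → d: starts with d
F → X id: starts with X

The grammar has direct left recursion on: Y.

Answer: Yes, Y is left-recursive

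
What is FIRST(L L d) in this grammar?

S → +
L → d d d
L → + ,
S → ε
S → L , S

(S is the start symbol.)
{ '+', 'd' }

FIRST sets of the non-terminals involved (from the grammar, by fixed-point iteration):
  FIRST(L) = { '+', 'd' }

To compute FIRST(L L d), process the symbols left to right:
Symbol L is a non-terminal. Add FIRST(L) \ {ε} = { '+', 'd' }
L is not nullable (ε ∉ FIRST(L)), so stop here.
FIRST(L L d) = { '+', 'd' }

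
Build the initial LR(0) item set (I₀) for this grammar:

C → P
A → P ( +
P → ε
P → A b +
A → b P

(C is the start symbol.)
First, augment the grammar with C' → C
I₀ = CLOSURE({ [C' → . C] }):
  [C' → . C] has the dot before C: add [C → . P]
  [C → . P] has the dot before P: add [P → .], [P → . A b +]
  [P → . A b +] has the dot before A: add [A → . P ( +], [A → . b P]
No further items can be added.

I₀ = { [A → . P ( +], [A → . b P], [C → . P], [C' → . C], [P → . A b +], [P → .] }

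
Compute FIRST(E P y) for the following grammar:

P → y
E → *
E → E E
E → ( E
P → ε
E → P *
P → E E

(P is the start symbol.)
FIRST sets of the non-terminals involved (from the grammar, by fixed-point iteration):
  FIRST(E) = { '(', '*', 'y' }

To compute FIRST(E P y), process the symbols left to right:
Symbol E is a non-terminal. Add FIRST(E) \ {ε} = { '(', '*', 'y' }
E is not nullable (ε ∉ FIRST(E)), so stop here.
FIRST(E P y) = { '(', '*', 'y' }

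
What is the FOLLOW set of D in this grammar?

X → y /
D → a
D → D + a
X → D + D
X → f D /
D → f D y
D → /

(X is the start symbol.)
To compute FOLLOW(D), find every occurrence of D on a right-hand side N → α D β: add FIRST(β) \ {ε}, and if β is empty or nullable also add FOLLOW(N). Iterate to a fixed point.

In D → D + a: D is followed by '+' a, add FIRST('+' a) \ {ε} = { '+' }
In X → D + D: D is followed by '+' D, add FIRST('+' D) \ {ε} = { '+' }
In X → D + D: D is at the end, add FOLLOW(X)
In X → f D /: D is followed by '/', add FIRST('/') \ {ε} = { '/' }
In D → f D y: D is followed by y, add FIRST(y) \ {ε} = { 'y' }

The FOLLOW sets referred to above (computed the same way, to a fixed point):
  FOLLOW(X) = { $ }

Taking the union: FOLLOW(D) = { $, '+', '/', 'y' }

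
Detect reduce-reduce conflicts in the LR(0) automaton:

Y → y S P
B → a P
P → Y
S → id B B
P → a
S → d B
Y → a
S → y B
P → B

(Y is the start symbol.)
Yes — I13: [P → a .] vs [Y → a .]

A reduce-reduce conflict occurs when an LR(0) state has two complete items [A → α .] and [B → β .] — both call for a reduction, and with no lookahead the parser cannot choose between them.

Augment with Y' → Y and build the canonical LR(0) collection (I0 = CLOSURE({[Y' → . Y]}), then GOTO on every symbol after a dot until no new states appear). It has 18 states:
  I0: { [Y → . a], [Y → . y S P], [Y' → . Y] }  — shift
  I1: { [Y' → Y .] }  — accept
  I2: { [Y → a .] }  — reduce
  I3: { [S → . d B], [S → . id B B], [S → . y B], [Y → y . S P] }  — shift
  I4: { [B → . a P], [P → . B], [P → . Y], [P → . a], [Y → . a], [Y → . y S P], [Y → y S . P] }  — shift
  I5: { [B → . a P], [S → d . B] }  — shift
  I6: { [B → . a P], [S → id . B B] }  — shift
  I7: { [B → . a P], [S → y . B] }  — shift
  I8: { [S → y B .] }  — reduce
  I9: { [B → . a P], [B → a . P], [P → . B], [P → . Y], [P → . a], [Y → . a], [Y → . y S P] }  — shift
  I10: { [P → B .] }  — reduce
  I11: { [B → a P .] }  — reduce
  I12: { [P → Y .] }  — reduce
  I13: { [B → . a P], [B → a . P], [P → . B], [P → . Y], [P → . a], [P → a .], [Y → . a], [Y → . y S P], [Y → a .] }  — shift, 2 reduces
  I14: { [B → . a P], [S → id B . B] }  — shift
  I15: { [S → id B B .] }  — reduce
  I16: { [S → d B .] }  — reduce
  I17: { [Y → y S P .] }  — reduce

I13 contains complete items [P → a .], [Y → a .] — reduce-reduce conflict.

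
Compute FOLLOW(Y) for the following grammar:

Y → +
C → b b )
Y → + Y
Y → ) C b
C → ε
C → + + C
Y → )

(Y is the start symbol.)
{ $ }

Y is the start symbol, so $ ∈ FOLLOW(Y).
In Y → + Y: Y is at the end; this adds FOLLOW(Y) to itself — nothing new

Taking the union: FOLLOW(Y) = { $ }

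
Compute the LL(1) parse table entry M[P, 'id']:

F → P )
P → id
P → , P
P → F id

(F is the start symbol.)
To find M[P, 'id'], we find productions for P where 'id' is in the predict set (PREDICT(N → α) = (FIRST(α) \ {ε}) ∪ (FOLLOW(N) if α ⇒* ε)).

Relevant sets:
  FIRST(F) = { ',', 'id' }

P → id: PREDICT = { 'id' }
  'id' is in predict set, so this production goes in M[P, 'id']
P → , P: PREDICT = { ',' }
P → F id: PREDICT = { ',', 'id' }
  'id' is in predict set, so this production goes in M[P, 'id']

M[P, 'id'] = P → id, P → F id  (a multiply-defined cell — the grammar is not LL(1))

Answer: P → id, P → F id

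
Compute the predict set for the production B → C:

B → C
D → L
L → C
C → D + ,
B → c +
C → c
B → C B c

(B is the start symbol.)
PREDICT(B → C) = (FIRST(RHS) \ {ε}) ∪ (FOLLOW(B) if ε ∈ FIRST(RHS), i.e. RHS ⇒* ε)
FIRST(C) = { 'c' }
FIRST(C) = { 'c' }
ε ∉ FIRST(C), so FOLLOW(B) is not added.
PREDICT(B → C) = { 'c' }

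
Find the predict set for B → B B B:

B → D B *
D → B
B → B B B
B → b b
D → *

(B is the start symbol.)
{ '*', 'b' }

PREDICT(B → B B B) = (FIRST(RHS) \ {ε}) ∪ (FOLLOW(B) if ε ∈ FIRST(RHS), i.e. RHS ⇒* ε)
FIRST(B) = { '*', 'b' }
FIRST(B B B) = { '*', 'b' }
ε ∉ FIRST(B B B), so FOLLOW(B) is not added.
PREDICT(B → B B B) = { '*', 'b' }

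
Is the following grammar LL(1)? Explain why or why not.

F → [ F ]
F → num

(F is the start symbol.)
Yes, the grammar is LL(1).

For F:
  PREDICT(F → '[' F ']') = { '[' }
  PREDICT(F → num) = { 'num' }

All predict sets are disjoint. The grammar IS LL(1).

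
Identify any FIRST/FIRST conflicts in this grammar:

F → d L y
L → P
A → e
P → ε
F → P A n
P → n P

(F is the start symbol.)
A FIRST/FIRST conflict occurs when two productions N → α and N → β for the same non-terminal have FIRST(α) ∩ FIRST(β) ≠ ∅ (with ε ∈ FIRST of a nullable right-hand side, so two nullable alternatives also conflict).

FIRST sets of the non-terminals at (or reachable through a nullable prefix from) the front of some alternative:
  FIRST(P) = { 'n', ε }
  FIRST(A) = { 'e' }

Productions for F:
  F → d L y: FIRST = { 'd' }
  F → P A n: FIRST = { 'e', 'n' }
Productions for P:
  P → ε: FIRST = { ε }
  P → n P: FIRST = { 'n' }
L, A have only one production, so no FIRST/FIRST conflict is possible there.

All alternatives of each non-terminal have pairwise disjoint FIRST sets.

Answer: No FIRST/FIRST conflicts.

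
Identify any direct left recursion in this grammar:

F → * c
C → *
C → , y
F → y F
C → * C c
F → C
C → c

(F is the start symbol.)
No direct left recursion

Direct left recursion occurs when N → N α for some non-terminal N (the right-hand side begins with the left-hand side itself).

F → * c: starts with '*'
C → *: starts with '*'
C → , y: starts with ','
F → y F: starts with y
C → * C c: starts with '*'
F → C: starts with C
C → c: starts with c

No direct left recursion found.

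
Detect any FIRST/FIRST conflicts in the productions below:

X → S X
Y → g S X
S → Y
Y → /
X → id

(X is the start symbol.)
A FIRST/FIRST conflict occurs when two productions N → α and N → β for the same non-terminal have FIRST(α) ∩ FIRST(β) ≠ ∅ (with ε ∈ FIRST of a nullable right-hand side, so two nullable alternatives also conflict).

FIRST sets of the non-terminals at (or reachable through a nullable prefix from) the front of some alternative:
  FIRST(S) = { '/', 'g' }

Productions for X:
  X → S X: FIRST = { '/', 'g' }
  X → id: FIRST = { 'id' }
Productions for Y:
  Y → g S X: FIRST = { 'g' }
  Y → /: FIRST = { '/' }
S has only one production, so no FIRST/FIRST conflict is possible there.

All alternatives of each non-terminal have pairwise disjoint FIRST sets.

Answer: No FIRST/FIRST conflicts.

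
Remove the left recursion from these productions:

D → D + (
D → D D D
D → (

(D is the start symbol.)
D is directly left-recursive. The standard transformation for
  A → A α₁ | ... | A α_m | β₁ | ... | β_n
is
  A  → β₁ A' | ... | β_n A'
  A' → α₁ A' | ... | α_m A' | ε

D → ( becomes D → ( D'
D → D + ( becomes D' → + ( D'
D → D D D becomes D' → D D D'
Add D' → ε

Resulting grammar:
D → ( D'
D' → + ( D'
D' → D D D'
D' → ε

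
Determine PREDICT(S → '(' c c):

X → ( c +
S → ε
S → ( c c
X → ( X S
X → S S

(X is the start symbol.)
{ '(' }

PREDICT(S → '(' c c) = (FIRST(RHS) \ {ε}) ∪ (FOLLOW(S) if ε ∈ FIRST(RHS), i.e. RHS ⇒* ε)
FIRST('(' c c) = { '(' }
ε ∉ FIRST('(' c c), so FOLLOW(S) is not added.
PREDICT(S → '(' c c) = { '(' }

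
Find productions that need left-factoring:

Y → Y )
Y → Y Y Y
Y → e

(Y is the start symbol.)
Left-factoring is needed when two productions for the same non-terminal
share a common prefix on the right-hand side.

Productions for Y:
  Y → Y )
  Y → Y Y Y
  Y → e

Found common prefix 'Y' in productions for Y

Answer: Yes, Y has productions with common prefix 'Y'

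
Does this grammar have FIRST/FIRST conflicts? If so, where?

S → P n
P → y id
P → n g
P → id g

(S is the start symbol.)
No FIRST/FIRST conflicts.

A FIRST/FIRST conflict occurs when two productions N → α and N → β for the same non-terminal have FIRST(α) ∩ FIRST(β) ≠ ∅ (with ε ∈ FIRST of a nullable right-hand side, so two nullable alternatives also conflict).

Productions for P:
  P → y id: FIRST = { 'y' }
  P → n g: FIRST = { 'n' }
  P → id g: FIRST = { 'id' }
S has only one production, so no FIRST/FIRST conflict is possible there.

All alternatives of each non-terminal have pairwise disjoint FIRST sets.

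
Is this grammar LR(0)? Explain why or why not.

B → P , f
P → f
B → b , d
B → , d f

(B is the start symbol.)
A grammar is LR(0) if no state in the canonical LR(0) collection has:
  - both a shift item (dot before a terminal) and a complete item (shift-reduce conflict), or
  - two or more complete items (reduce-reduce conflict; the accept item [B' → B .] counts as a complete item here).

Augment with B' → B and build the canonical LR(0) collection (I0 = CLOSURE({[B' → . B]}), then GOTO on every symbol after a dot until no new states appear). It has 12 states:
  I0: { [B → . , d f], [B → . P , f], [B → . b , d], [B' → . B], [P → . f] }  — shift
  I1: { [B → , . d f] }  — shift
  I2: { [B' → B .] }  — accept
  I3: { [B → P . , f] }  — shift
  I4: { [B → b . , d] }  — shift
  I5: { [P → f .] }  — reduce
  I6: { [B → b , . d] }  — shift
  I7: { [B → b , d .] }  — reduce
  I8: { [B → P , . f] }  — shift
  I9: { [B → P , f .] }  — reduce
  I10: { [B → , d . f] }  — shift
  I11: { [B → , d f .] }  — reduce

Every state is either a pure shift/goto state or contains exactly one complete item and nothing to shift — no conflicts. The grammar is LR(0).

Answer: Yes, the grammar is LR(0)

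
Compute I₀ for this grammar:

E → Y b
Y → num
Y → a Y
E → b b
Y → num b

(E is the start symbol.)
{ [E → . Y b], [E → . b b], [E' → . E], [Y → . a Y], [Y → . num b], [Y → . num] }

First, augment the grammar with E' → E
I₀ = CLOSURE({ [E' → . E] }):
  [E' → . E] has the dot before E: add [E → . Y b], [E → . b b]
  [E → . Y b] has the dot before Y: add [Y → . num], [Y → . a Y], [Y → . num b]
No further items can be added.

I₀ = { [E → . Y b], [E → . b b], [E' → . E], [Y → . a Y], [Y → . num b], [Y → . num] }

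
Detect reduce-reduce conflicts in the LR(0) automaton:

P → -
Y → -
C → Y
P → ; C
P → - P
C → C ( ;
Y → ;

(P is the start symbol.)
No reduce-reduce conflicts

Augment with P' → P and build the canonical LR(0) collection (I0 = CLOSURE({[P' → . P]}), then GOTO on every symbol after a dot until no new states appear). It has 11 states:
  I0: { [P → . - P], [P → . -], [P → . ; C], [P' → . P] }  — shift
  I1: { [P → - . P], [P → - .], [P → . - P], [P → . -], [P → . ; C] }  — shift, reduce
  I2: { [C → . C ( ;], [C → . Y], [P → ; . C], [Y → . -], [Y → . ;] }  — shift
  I3: { [P' → P .] }  — accept
  I4: { [Y → - .] }  — reduce
  I5: { [Y → ; .] }  — reduce
  I6: { [C → C . ( ;], [P → ; C .] }  — shift, reduce
  I7: { [C → Y .] }  — reduce
  I8: { [C → C ( . ;] }  — shift
  I9: { [C → C ( ; .] }  — reduce
  I10: { [P → - P .] }  — reduce

No state contains more than one complete item.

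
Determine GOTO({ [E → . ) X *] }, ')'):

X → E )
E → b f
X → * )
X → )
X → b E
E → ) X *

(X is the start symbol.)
GOTO(I, ')') = CLOSURE({ [A → αX.β] : [A → α.Xβ] ∈ I, X = ')' })

Items with dot before ')', with the dot advanced:
  [E → . ) X *] → [E → ) . X *]
Closure of the advanced items:
  [E → ) . X *] has the dot before X: add [X → . E )], [X → . * )], [X → . )], [X → . b E]
  [X → . E )] has the dot before E: add [E → . b f], [E → . ) X *]

GOTO = { [E → ) . X *], [E → . ) X *], [E → . b f], [X → . )], [X → . * )], [X → . E )], [X → . b E] }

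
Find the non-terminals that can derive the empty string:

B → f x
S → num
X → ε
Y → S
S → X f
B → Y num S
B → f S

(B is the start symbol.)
A non-terminal is nullable if it can derive ε (the empty string): either it has an ε-production, or it has a production whose right-hand side consists entirely of nullable non-terminals.

ε-productions: X → ε
So X is immediately nullable.
No further non-terminal can be added: every production for the remaining non-terminals contains a terminal or a non-nullable non-terminal.
Nullable = { 'X' }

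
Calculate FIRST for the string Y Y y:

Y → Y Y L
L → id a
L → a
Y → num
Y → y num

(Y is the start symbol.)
{ 'num', 'y' }

FIRST sets of the non-terminals involved (from the grammar, by fixed-point iteration):
  FIRST(Y) = { 'num', 'y' }

To compute FIRST(Y Y y), process the symbols left to right:
Symbol Y is a non-terminal. Add FIRST(Y) \ {ε} = { 'num', 'y' }
Y is not nullable (ε ∉ FIRST(Y)), so stop here.
FIRST(Y Y y) = { 'num', 'y' }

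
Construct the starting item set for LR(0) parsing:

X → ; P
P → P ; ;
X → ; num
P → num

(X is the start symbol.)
{ [X → . ; P], [X → . ; num], [X' → . X] }

First, augment the grammar with X' → X
I₀ = CLOSURE({ [X' → . X] }):
  [X' → . X] has the dot before X: add [X → . ; P], [X → . ; num]
No further items can be added.

I₀ = { [X → . ; P], [X → . ; num], [X' → . X] }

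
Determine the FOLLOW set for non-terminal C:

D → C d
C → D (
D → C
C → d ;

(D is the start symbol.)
In D → C d: C is followed by d, add FIRST(d) \ {ε} = { 'd' }
In D → C: C is at the end, add FOLLOW(D)

The FOLLOW sets referred to above (computed the same way, to a fixed point):
  FOLLOW(D) = { $, '(' }

Taking the union: FOLLOW(C) = { $, '(', 'd' }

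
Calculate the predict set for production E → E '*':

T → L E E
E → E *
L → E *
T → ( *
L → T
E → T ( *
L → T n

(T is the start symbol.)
{ '(' }

PREDICT(E → E '*') = (FIRST(RHS) \ {ε}) ∪ (FOLLOW(E) if ε ∈ FIRST(RHS), i.e. RHS ⇒* ε)
FIRST(E) = { '(' }
FIRST(E '*') = { '(' }
ε ∉ FIRST(E '*'), so FOLLOW(E) is not added.
PREDICT(E → E '*') = { '(' }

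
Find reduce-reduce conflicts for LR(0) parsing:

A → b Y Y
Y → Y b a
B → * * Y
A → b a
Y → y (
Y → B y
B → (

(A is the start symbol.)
No reduce-reduce conflicts

A reduce-reduce conflict occurs when an LR(0) state has two complete items [A → α .] and [B → β .] — both call for a reduction, and with no lookahead the parser cannot choose between them.

Augment with A' → A and build the canonical LR(0) collection (I0 = CLOSURE({[A' → . A]}), then GOTO on every symbol after a dot until no new states appear). It has 16 states:
  I0: { [A → . b Y Y], [A → . b a], [A' → . A] }  — shift
  I1: { [A' → A .] }  — accept
  I2: { [A → b . Y Y], [A → b . a], [B → . (], [B → . * * Y], [Y → . B y], [Y → . Y b a], [Y → . y (] }  — shift
  I3: { [B → ( .] }  — reduce
  I4: { [B → * . * Y] }  — shift
  I5: { [Y → B . y] }  — shift
  I6: { [A → b Y . Y], [B → . (], [B → . * * Y], [Y → . B y], [Y → . Y b a], [Y → . y (], [Y → Y . b a] }  — shift
  I7: { [A → b a .] }  — reduce
  I8: { [Y → y . (] }  — shift
  I9: { [Y → y ( .] }  — reduce
  I10: { [A → b Y Y .], [Y → Y . b a] }  — shift, reduce
  I11: { [Y → Y b . a] }  — shift
  I12: { [Y → Y b a .] }  — reduce
  I13: { [Y → B y .] }  — reduce
  I14: { [B → * * . Y], [B → . (], [B → . * * Y], [Y → . B y], [Y → . Y b a], [Y → . y (] }  — shift
  I15: { [B → * * Y .], [Y → Y . b a] }  — shift, reduce

No state contains more than one complete item.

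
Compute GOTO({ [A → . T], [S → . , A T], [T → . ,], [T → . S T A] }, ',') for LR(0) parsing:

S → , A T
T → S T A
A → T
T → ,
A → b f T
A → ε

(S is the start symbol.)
{ [A → . T], [A → . b f T], [A → .], [S → , . A T], [S → . , A T], [T → , .], [T → . ,], [T → . S T A] }

GOTO(I, ',') = CLOSURE({ [A → αX.β] : [A → α.Xβ] ∈ I, X = ',' })

Items with dot before ',', with the dot advanced:
  [S → . , A T] → [S → , . A T]
  [T → . ,] → [T → , .]
Closure of the advanced items:
  [S → , . A T] has the dot before A: add [A → . T], [A → . b f T], [A → .]
  [A → . T] has the dot before T: add [T → . S T A], [T → . ,]
  [T → . S T A] has the dot before S: add [S → . , A T]

GOTO = { [A → . T], [A → . b f T], [A → .], [S → , . A T], [S → . , A T], [T → , .], [T → . ,], [T → . S T A] }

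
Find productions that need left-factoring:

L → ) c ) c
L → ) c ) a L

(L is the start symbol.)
Left-factoring is needed when two productions for the same non-terminal
share a common prefix on the right-hand side.

Productions for L:
  L → ) c ) c
  L → ) c ) a L

Found common prefix ') c )' in productions for L

Answer: Yes, L has productions with common prefix ') c )'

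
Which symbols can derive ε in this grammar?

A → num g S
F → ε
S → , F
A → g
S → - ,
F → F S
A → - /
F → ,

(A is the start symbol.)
A non-terminal is nullable if it can derive ε (the empty string): either it has an ε-production, or it has a production whose right-hand side consists entirely of nullable non-terminals.

ε-productions: F → ε
So F is immediately nullable.
No further non-terminal can be added: every production for the remaining non-terminals contains a terminal or a non-nullable non-terminal.
Nullable = { 'F' }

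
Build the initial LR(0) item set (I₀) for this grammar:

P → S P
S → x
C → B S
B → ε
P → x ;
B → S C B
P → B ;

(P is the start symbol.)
{ [B → . S C B], [B → .], [P → . B ;], [P → . S P], [P → . x ;], [P' → . P], [S → . x] }

First, augment the grammar with P' → P
I₀ = CLOSURE({ [P' → . P] }):
  [P' → . P] has the dot before P: add [P → . S P], [P → . x ;], [P → . B ;]
  [P → . S P] has the dot before S: add [S → . x]
  [P → . B ;] has the dot before B: add [B → .], [B → . S C B]
No further items can be added.

I₀ = { [B → . S C B], [B → .], [P → . B ;], [P → . S P], [P → . x ;], [P' → . P], [S → . x] }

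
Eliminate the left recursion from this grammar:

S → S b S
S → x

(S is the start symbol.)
S is directly left-recursive. The standard transformation for
  A → A α₁ | ... | A α_m | β₁ | ... | β_n
is
  A  → β₁ A' | ... | β_n A'
  A' → α₁ A' | ... | α_m A' | ε

S → x becomes S → x S'
S → S b S becomes S' → b S S'
Add S' → ε

Resulting grammar:
S → x S'
S' → b S S'
S' → ε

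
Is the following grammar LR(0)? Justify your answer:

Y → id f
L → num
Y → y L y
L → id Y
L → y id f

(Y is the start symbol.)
A grammar is LR(0) if no state in the canonical LR(0) collection has:
  - both a shift item (dot before a terminal) and a complete item (shift-reduce conflict), or
  - two or more complete items (reduce-reduce conflict; the accept item [Y' → Y .] counts as a complete item here).

Augment with Y' → Y and build the canonical LR(0) collection (I0 = CLOSURE({[Y' → . Y]}), then GOTO on every symbol after a dot until no new states appear). It has 13 states:
  I0: { [Y → . id f], [Y → . y L y], [Y' → . Y] }  — shift
  I1: { [Y' → Y .] }  — accept
  I2: { [Y → id . f] }  — shift
  I3: { [L → . id Y], [L → . num], [L → . y id f], [Y → y . L y] }  — shift
  I4: { [Y → y L . y] }  — shift
  I5: { [L → id . Y], [Y → . id f], [Y → . y L y] }  — shift
  I6: { [L → num .] }  — reduce
  I7: { [L → y . id f] }  — shift
  I8: { [L → y id . f] }  — shift
  I9: { [L → y id f .] }  — reduce
  I10: { [L → id Y .] }  — reduce
  I11: { [Y → y L y .] }  — reduce
  I12: { [Y → id f .] }  — reduce

Every state is either a pure shift/goto state or contains exactly one complete item and nothing to shift — no conflicts. The grammar is LR(0).

Answer: Yes, the grammar is LR(0)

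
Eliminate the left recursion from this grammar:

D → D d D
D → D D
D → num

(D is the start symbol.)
D → num D'
D' → d D D'
D' → D D'
D' → ε

D is directly left-recursive. The standard transformation for
  A → A α₁ | ... | A α_m | β₁ | ... | β_n
is
  A  → β₁ A' | ... | β_n A'
  A' → α₁ A' | ... | α_m A' | ε

D → num becomes D → num D'
D → D d D becomes D' → d D D'
D → D D becomes D' → D D'
Add D' → ε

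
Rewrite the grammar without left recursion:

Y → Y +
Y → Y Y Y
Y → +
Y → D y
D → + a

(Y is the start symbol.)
Y → + Y'
Y → D y Y'
Y' → + Y'
Y' → Y Y Y'
Y' → ε
D → + a

Y is directly left-recursive. The standard transformation for
  A → A α₁ | ... | A α_m | β₁ | ... | β_n
is
  A  → β₁ A' | ... | β_n A'
  A' → α₁ A' | ... | α_m A' | ε

Y → + becomes Y → + Y'
Y → D y becomes Y → D y Y'
Y → Y + becomes Y' → + Y'
Y → Y Y Y becomes Y' → Y Y Y'
Add Y' → ε

Productions for other non-terminals are unchanged:
  D → + a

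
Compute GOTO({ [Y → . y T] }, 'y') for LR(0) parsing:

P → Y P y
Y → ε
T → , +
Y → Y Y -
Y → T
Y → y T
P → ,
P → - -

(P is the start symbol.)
GOTO(I, 'y') = CLOSURE({ [A → αX.β] : [A → α.Xβ] ∈ I, X = 'y' })

Items with dot before 'y', with the dot advanced:
  [Y → . y T] → [Y → y . T]
Closure of the advanced items:
  [Y → y . T] has the dot before T: add [T → . , +]

GOTO = { [T → . , +], [Y → y . T] }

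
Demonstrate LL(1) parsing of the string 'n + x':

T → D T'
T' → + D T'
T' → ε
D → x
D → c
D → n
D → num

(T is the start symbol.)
LL(1) parsing maintains a stack (initially the start symbol over $) and the input. At each step: if the stack top is a terminal, match it against the current input token; if it is a non-terminal N, replace it with the RHS of M[N, lookahead] (the unique production whose predict set contains the lookahead).

Stack is shown with the top on the left.

Stack     Input    Action
-------------------------
T $       n + x $  output T → D T'
D T' $    n + x $  output D → n
n T' $    n + x $  match 'n'
T' $      + x $    output T' → + D T'
+ D T' $  + x $    match '+'
D T' $    x $      output D → x
x T' $    x $      match 'x'
T' $      $        output T' → ε
$         $        accept

The string is accepted.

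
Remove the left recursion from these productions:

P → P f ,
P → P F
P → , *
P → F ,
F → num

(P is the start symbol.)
P is directly left-recursive. The standard transformation for
  A → A α₁ | ... | A α_m | β₁ | ... | β_n
is
  A  → β₁ A' | ... | β_n A'
  A' → α₁ A' | ... | α_m A' | ε

P → , * becomes P → , * P'
P → F , becomes P → F , P'
P → P f , becomes P' → f , P'
P → P F becomes P' → F P'
Add P' → ε

Productions for other non-terminals are unchanged:
  F → num

Resulting grammar:
P → , * P'
P → F , P'
P' → f , P'
P' → F P'
P' → ε
F → num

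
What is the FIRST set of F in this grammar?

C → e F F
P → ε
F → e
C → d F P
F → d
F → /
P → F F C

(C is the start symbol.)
To compute FIRST(F), examine every production with F on the left-hand side, reading each right-hand side left to right until a non-nullable symbol is reached.

From F → e:
  - e is a terminal: add 'e' and stop
From F → d:
  - d is a terminal: add 'd' and stop
From F → /:
  - '/' is a terminal: add '/' and stop

Collecting: FIRST(F) = { '/', 'd', 'e' }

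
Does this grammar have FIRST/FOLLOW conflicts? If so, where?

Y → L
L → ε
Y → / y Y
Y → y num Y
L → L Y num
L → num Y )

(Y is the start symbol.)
A FIRST/FOLLOW conflict occurs when a non-terminal N has a nullable alternative N → β (β ⇒* ε) and another alternative N → α with FIRST(α) ∩ FOLLOW(N) ≠ ∅: on such a lookahead the parser cannot decide between expanding α and letting N vanish via β.

Nullable non-terminals: L, Y.
FIRST sets used below: FIRST(L) = { '/', 'num', 'y', ε }, FIRST(Y) = { '/', 'num', 'y', ε }

L: nullable alternative(s) L → ε; FOLLOW(L) = { $, ')', '/', 'num', 'y' }
  L → ε: FIRST \ {ε} = { } — this is the only nullable alternative, skip
  L → L Y num: FIRST \ {ε} = { '/', 'num', 'y' } — overlaps FOLLOW(L) on { '/', 'num', 'y' }: CONFLICT
  L → num Y ): FIRST \ {ε} = { 'num' } — overlaps FOLLOW(L) on { 'num' }: CONFLICT

Y: nullable alternative(s) Y → L; FOLLOW(Y) = { $, ')', 'num' }
  Y → L: FIRST \ {ε} = { '/', 'num', 'y' } — this is the only nullable alternative, skip
  Y → / y Y: FIRST \ {ε} = { '/' } — disjoint from FOLLOW(Y)
  Y → y num Y: FIRST \ {ε} = { 'y' } — disjoint from FOLLOW(Y)

So the grammar has 2 FIRST/FOLLOW conflicts (marked CONFLICT above).

Answer: Yes. L → L Y num with FOLLOW(L) on { '/', 'num', 'y' }; L → num Y ')' with FOLLOW(L) on { 'num' }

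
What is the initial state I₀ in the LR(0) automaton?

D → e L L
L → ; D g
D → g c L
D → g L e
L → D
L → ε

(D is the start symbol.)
First, augment the grammar with D' → D
I₀ = CLOSURE({ [D' → . D] }):
  [D' → . D] has the dot before D: add [D → . e L L], [D → . g c L], [D → . g L e]
No further items can be added.

I₀ = { [D → . e L L], [D → . g L e], [D → . g c L], [D' → . D] }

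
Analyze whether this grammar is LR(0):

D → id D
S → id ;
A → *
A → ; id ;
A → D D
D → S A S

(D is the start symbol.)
Augment with D' → D and build the canonical LR(0) collection (I0 = CLOSURE({[D' → . D]}), then GOTO on every symbol after a dot until no new states appear). It has 15 states:
  I0: { [D → . S A S], [D → . id D], [D' → . D], [S → . id ;] }  — shift
  I1: { [D' → D .] }  — accept
  I2: { [A → . *], [A → . ; id ;], [A → . D D], [D → . S A S], [D → . id D], [D → S . A S], [S → . id ;] }  — shift
  I3: { [D → . S A S], [D → . id D], [D → id . D], [S → . id ;], [S → id . ;] }  — shift
  I4: { [S → id ; .] }  — reduce
  I5: { [D → id D .] }  — reduce
  I6: { [A → * .] }  — reduce
  I7: { [A → ; . id ;] }  — shift
  I8: { [D → S A . S], [S → . id ;] }  — shift
  I9: { [A → D . D], [D → . S A S], [D → . id D], [S → . id ;] }  — shift
  I10: { [A → D D .] }  — reduce
  I11: { [D → S A S .] }  — reduce
  I12: { [S → id . ;] }  — shift
  I13: { [A → ; id . ;] }  — shift
  I14: { [A → ; id ; .] }  — reduce

Every state is either a pure shift/goto state or contains exactly one complete item and nothing to shift — no conflicts. The grammar is LR(0).

Answer: Yes, the grammar is LR(0)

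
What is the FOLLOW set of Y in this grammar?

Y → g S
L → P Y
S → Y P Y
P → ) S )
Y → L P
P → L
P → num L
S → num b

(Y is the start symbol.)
To compute FOLLOW(Y), find every occurrence of Y on a right-hand side N → α Y β: add FIRST(β) \ {ε}, and if β is empty or nullable also add FOLLOW(N). Iterate to a fixed point.

Y is the start symbol, so $ ∈ FOLLOW(Y).
In L → P Y: Y is at the end, add FOLLOW(L)
In S → Y P Y: Y is followed by P Y, add FIRST(P Y) \ {ε} = { ')', 'num' }
In S → Y P Y: Y is at the end, add FOLLOW(S)

The FOLLOW sets referred to above (computed the same way, to a fixed point):
  FOLLOW(L) = { $, ')', 'g', 'num' }
  FOLLOW(S) = { $, ')', 'g', 'num' }

Taking the union: FOLLOW(Y) = { $, ')', 'g', 'num' }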